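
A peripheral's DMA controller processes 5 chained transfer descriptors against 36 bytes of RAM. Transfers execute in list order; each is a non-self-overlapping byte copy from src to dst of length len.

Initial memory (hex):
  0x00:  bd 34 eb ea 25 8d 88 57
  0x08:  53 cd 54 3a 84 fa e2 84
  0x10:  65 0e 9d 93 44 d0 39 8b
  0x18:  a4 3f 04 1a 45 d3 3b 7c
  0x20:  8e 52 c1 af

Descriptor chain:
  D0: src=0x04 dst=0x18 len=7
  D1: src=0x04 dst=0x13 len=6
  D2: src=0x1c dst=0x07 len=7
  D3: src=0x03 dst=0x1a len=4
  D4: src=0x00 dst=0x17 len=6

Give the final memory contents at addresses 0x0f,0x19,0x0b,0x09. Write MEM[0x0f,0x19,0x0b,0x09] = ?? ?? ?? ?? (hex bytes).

D0: mem[0x18..0x1e] <- [25 8d 88 57 53 cd 54]
D1: mem[0x13..0x18] <- [25 8d 88 57 53 cd]
D2: mem[0x07..0x0d] <- [53 cd 54 7c 8e 52 c1]
D3: mem[0x1a..0x1d] <- [ea 25 8d 88]
D4: mem[0x17..0x1c] <- [bd 34 eb ea 25 8d]
query mem[0x0f]=0x84, mem[0x19]=0xeb, mem[0x0b]=0x8e, mem[0x09]=0x54

MEM[0x0f,0x19,0x0b,0x09] = 84 eb 8e 54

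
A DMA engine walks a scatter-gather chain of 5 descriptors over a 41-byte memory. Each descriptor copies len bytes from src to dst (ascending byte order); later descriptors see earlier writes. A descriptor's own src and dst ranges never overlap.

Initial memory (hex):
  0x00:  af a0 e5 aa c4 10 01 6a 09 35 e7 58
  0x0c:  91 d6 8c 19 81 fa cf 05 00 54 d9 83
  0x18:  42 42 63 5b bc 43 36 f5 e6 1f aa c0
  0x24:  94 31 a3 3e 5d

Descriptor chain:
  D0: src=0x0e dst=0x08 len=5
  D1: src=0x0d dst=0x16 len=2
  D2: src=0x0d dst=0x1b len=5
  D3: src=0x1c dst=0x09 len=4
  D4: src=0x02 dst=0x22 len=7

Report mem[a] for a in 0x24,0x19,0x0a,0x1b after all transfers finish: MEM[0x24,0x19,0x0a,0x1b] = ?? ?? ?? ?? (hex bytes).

  after D0: wrote 5B at 0x08 = 8c1981facf
  after D1: wrote 2B at 0x16 = d68c
  after D2: wrote 5B at 0x1b = d68c1981fa
  after D3: wrote 4B at 0x09 = 8c1981fa
  after D4: wrote 7B at 0x22 = e5aac410016a8c
query mem[0x24]=0xc4, mem[0x19]=0x42, mem[0x0a]=0x19, mem[0x1b]=0xd6

MEM[0x24,0x19,0x0a,0x1b] = c4 42 19 d6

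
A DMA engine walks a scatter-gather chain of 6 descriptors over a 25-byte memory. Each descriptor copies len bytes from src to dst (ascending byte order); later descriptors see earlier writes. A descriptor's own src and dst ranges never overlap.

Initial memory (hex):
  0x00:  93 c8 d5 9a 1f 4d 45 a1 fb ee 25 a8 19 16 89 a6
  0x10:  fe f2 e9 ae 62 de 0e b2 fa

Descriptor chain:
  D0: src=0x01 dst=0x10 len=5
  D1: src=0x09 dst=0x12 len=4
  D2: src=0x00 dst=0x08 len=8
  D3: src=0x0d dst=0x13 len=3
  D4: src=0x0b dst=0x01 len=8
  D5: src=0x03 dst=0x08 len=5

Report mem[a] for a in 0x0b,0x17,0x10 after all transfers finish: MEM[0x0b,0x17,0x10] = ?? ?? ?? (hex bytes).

MEM[0x0b,0x17,0x10] = c8 b2 c8

#0 dst[0x10+5] := {0xc8,0xd5,0x9a,0x1f,0x4d}
#1 dst[0x12+4] := {0xee,0x25,0xa8,0x19}
#2 dst[0x08+8] := {0x93,0xc8,0xd5,0x9a,0x1f,0x4d,0x45,0xa1}
#3 dst[0x13+3] := {0x4d,0x45,0xa1}
#4 dst[0x01+8] := {0x9a,0x1f,0x4d,0x45,0xa1,0xc8,0xd5,0xee}
#5 dst[0x08+5] := {0x4d,0x45,0xa1,0xc8,0xd5}
query mem[0x0b]=0xc8, mem[0x17]=0xb2, mem[0x10]=0xc8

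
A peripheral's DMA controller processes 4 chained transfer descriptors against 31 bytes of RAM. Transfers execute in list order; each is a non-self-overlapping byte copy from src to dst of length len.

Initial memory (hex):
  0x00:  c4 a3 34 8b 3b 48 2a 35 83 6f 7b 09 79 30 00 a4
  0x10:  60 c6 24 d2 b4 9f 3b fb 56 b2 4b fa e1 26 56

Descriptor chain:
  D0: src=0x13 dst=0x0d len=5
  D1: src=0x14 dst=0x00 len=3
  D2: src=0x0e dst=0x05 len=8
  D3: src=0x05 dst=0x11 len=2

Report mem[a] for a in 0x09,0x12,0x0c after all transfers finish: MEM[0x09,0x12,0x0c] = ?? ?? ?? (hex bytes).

#0 dst[0x0d+5] := {0xd2,0xb4,0x9f,0x3b,0xfb}
#1 dst[0x00+3] := {0xb4,0x9f,0x3b}
#2 dst[0x05+8] := {0xb4,0x9f,0x3b,0xfb,0x24,0xd2,0xb4,0x9f}
#3 dst[0x11+2] := {0xb4,0x9f}
query mem[0x09]=0x24, mem[0x12]=0x9f, mem[0x0c]=0x9f

MEM[0x09,0x12,0x0c] = 24 9f 9f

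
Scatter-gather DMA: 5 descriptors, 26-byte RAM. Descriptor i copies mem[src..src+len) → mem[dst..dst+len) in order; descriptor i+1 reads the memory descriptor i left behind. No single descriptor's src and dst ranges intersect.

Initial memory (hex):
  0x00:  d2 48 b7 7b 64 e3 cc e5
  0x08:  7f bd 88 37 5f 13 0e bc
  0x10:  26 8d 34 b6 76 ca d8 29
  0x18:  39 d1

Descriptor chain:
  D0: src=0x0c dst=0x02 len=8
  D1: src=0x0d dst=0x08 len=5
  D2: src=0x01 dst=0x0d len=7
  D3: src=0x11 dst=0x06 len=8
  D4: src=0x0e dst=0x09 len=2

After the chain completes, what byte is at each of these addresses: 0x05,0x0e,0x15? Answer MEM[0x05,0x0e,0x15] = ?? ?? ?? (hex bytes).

MEM[0x05,0x0e,0x15] = bc 5f ca

#0 dst[0x02+8] := {0x5f,0x13,0x0e,0xbc,0x26,0x8d,0x34,0xb6}
#1 dst[0x08+5] := {0x13,0x0e,0xbc,0x26,0x8d}
#2 dst[0x0d+7] := {0x48,0x5f,0x13,0x0e,0xbc,0x26,0x8d}
#3 dst[0x06+8] := {0xbc,0x26,0x8d,0x76,0xca,0xd8,0x29,0x39}
#4 dst[0x09+2] := {0x5f,0x13}
query mem[0x05]=0xbc, mem[0x0e]=0x5f, mem[0x15]=0xca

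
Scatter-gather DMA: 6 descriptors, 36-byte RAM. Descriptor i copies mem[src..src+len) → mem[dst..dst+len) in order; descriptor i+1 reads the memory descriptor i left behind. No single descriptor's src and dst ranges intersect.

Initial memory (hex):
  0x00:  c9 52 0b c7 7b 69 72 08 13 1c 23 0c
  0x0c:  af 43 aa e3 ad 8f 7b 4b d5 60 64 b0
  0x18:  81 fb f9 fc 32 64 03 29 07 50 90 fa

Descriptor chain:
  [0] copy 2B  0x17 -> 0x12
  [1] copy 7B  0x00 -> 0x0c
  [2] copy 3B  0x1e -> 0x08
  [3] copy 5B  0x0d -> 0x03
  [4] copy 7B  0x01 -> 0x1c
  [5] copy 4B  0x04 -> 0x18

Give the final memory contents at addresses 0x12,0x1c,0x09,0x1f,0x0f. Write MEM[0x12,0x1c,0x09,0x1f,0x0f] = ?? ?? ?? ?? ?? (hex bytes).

MEM[0x12,0x1c,0x09,0x1f,0x0f] = 72 52 29 0b c7

[0] 0x17->0x12 len=2 : b0 81
[1] 0x00->0x0c len=7 : c9 52 0b c7 7b 69 72
[2] 0x1e->0x08 len=3 : 03 29 07
[3] 0x0d->0x03 len=5 : 52 0b c7 7b 69
[4] 0x01->0x1c len=7 : 52 0b 52 0b c7 7b 69
[5] 0x04->0x18 len=4 : 0b c7 7b 69
query mem[0x12]=0x72, mem[0x1c]=0x52, mem[0x09]=0x29, mem[0x1f]=0x0b, mem[0x0f]=0xc7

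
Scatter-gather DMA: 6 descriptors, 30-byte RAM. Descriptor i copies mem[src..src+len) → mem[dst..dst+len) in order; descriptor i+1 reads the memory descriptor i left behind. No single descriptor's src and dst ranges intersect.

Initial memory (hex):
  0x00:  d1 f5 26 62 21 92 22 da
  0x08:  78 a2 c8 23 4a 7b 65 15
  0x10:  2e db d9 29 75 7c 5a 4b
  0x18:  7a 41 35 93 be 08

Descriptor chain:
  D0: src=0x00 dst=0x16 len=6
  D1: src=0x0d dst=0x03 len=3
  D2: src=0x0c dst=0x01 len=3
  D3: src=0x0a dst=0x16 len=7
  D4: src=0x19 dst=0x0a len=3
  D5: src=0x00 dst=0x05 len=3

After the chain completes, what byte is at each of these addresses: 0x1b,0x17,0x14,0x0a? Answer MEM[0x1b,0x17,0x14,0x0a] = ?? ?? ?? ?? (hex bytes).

MEM[0x1b,0x17,0x14,0x0a] = 15 23 75 7b

[0] 0x00->0x16 len=6 : d1 f5 26 62 21 92
[1] 0x0d->0x03 len=3 : 7b 65 15
[2] 0x0c->0x01 len=3 : 4a 7b 65
[3] 0x0a->0x16 len=7 : c8 23 4a 7b 65 15 2e
[4] 0x19->0x0a len=3 : 7b 65 15
[5] 0x00->0x05 len=3 : d1 4a 7b
query mem[0x1b]=0x15, mem[0x17]=0x23, mem[0x14]=0x75, mem[0x0a]=0x7b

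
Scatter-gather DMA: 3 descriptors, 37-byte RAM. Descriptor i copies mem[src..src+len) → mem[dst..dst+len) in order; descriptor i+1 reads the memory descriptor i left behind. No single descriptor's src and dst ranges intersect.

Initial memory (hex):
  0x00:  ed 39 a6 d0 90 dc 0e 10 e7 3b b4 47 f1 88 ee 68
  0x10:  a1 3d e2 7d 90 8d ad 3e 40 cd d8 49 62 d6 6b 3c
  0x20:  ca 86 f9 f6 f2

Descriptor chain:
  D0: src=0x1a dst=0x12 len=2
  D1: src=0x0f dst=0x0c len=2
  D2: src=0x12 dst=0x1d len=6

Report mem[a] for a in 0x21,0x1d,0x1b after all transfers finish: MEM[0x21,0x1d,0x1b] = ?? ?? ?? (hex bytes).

MEM[0x21,0x1d,0x1b] = ad d8 49

  after D0: wrote 2B at 0x12 = d849
  after D1: wrote 2B at 0x0c = 68a1
  after D2: wrote 6B at 0x1d = d849908dad3e
query mem[0x21]=0xad, mem[0x1d]=0xd8, mem[0x1b]=0x49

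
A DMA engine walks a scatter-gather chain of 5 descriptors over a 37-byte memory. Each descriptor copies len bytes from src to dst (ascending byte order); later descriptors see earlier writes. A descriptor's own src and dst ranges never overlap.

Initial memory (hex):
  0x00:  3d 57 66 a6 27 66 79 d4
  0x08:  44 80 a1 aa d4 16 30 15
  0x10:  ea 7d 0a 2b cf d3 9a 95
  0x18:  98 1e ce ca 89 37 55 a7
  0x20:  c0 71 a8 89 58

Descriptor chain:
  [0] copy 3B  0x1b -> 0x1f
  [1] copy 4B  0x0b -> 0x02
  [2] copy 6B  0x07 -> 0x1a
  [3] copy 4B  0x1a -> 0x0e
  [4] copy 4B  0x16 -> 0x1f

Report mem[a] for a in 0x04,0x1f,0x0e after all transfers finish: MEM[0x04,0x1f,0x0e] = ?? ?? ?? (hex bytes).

MEM[0x04,0x1f,0x0e] = 16 9a d4

  after D0: wrote 3B at 0x1f = ca8937
  after D1: wrote 4B at 0x02 = aad41630
  after D2: wrote 6B at 0x1a = d44480a1aad4
  after D3: wrote 4B at 0x0e = d44480a1
  after D4: wrote 4B at 0x1f = 9a95981e
query mem[0x04]=0x16, mem[0x1f]=0x9a, mem[0x0e]=0xd4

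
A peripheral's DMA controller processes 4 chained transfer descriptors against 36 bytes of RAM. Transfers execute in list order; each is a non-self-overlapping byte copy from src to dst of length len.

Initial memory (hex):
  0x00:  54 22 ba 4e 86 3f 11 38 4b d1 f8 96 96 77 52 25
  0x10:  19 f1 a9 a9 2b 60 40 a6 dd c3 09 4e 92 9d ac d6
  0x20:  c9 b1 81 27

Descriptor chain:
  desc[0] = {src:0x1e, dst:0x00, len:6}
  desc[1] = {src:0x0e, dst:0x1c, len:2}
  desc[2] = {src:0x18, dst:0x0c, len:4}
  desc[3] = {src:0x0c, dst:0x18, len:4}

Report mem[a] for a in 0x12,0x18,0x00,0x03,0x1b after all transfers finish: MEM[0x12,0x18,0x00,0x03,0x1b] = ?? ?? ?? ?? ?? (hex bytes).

MEM[0x12,0x18,0x00,0x03,0x1b] = a9 dd ac b1 4e

  after D0: wrote 6B at 0x00 = acd6c9b18127
  after D1: wrote 2B at 0x1c = 5225
  after D2: wrote 4B at 0x0c = ddc3094e
  after D3: wrote 4B at 0x18 = ddc3094e
query mem[0x12]=0xa9, mem[0x18]=0xdd, mem[0x00]=0xac, mem[0x03]=0xb1, mem[0x1b]=0x4e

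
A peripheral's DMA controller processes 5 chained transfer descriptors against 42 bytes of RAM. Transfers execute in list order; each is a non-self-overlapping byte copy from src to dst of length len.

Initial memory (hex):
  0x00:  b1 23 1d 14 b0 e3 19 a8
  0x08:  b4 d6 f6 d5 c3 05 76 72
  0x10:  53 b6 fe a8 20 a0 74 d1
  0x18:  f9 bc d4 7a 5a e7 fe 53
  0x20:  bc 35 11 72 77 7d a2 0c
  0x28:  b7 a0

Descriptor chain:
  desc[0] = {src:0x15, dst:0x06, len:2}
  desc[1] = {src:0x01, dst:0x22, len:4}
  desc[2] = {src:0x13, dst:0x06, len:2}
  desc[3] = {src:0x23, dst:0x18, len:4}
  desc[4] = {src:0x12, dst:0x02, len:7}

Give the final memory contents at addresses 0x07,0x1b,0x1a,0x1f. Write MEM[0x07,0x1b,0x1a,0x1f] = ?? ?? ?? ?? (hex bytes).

  after D0: wrote 2B at 0x06 = a074
  after D1: wrote 4B at 0x22 = 231d14b0
  after D2: wrote 2B at 0x06 = a820
  after D3: wrote 4B at 0x18 = 1d14b0a2
  after D4: wrote 7B at 0x02 = fea820a074d11d
query mem[0x07]=0xd1, mem[0x1b]=0xa2, mem[0x1a]=0xb0, mem[0x1f]=0x53

MEM[0x07,0x1b,0x1a,0x1f] = d1 a2 b0 53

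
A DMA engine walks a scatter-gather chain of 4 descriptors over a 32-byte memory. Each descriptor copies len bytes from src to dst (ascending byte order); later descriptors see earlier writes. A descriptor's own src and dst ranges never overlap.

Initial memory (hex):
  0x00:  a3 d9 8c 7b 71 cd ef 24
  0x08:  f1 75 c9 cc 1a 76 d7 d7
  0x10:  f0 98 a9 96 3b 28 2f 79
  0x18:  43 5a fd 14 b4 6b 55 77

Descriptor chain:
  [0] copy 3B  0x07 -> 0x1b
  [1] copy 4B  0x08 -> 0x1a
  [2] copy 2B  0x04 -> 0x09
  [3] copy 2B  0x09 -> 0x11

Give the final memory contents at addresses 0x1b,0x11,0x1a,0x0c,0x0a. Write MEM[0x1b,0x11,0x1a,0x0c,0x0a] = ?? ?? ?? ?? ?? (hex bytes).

#0 dst[0x1b+3] := {0x24,0xf1,0x75}
#1 dst[0x1a+4] := {0xf1,0x75,0xc9,0xcc}
#2 dst[0x09+2] := {0x71,0xcd}
#3 dst[0x11+2] := {0x71,0xcd}
query mem[0x1b]=0x75, mem[0x11]=0x71, mem[0x1a]=0xf1, mem[0x0c]=0x1a, mem[0x0a]=0xcd

MEM[0x1b,0x11,0x1a,0x0c,0x0a] = 75 71 f1 1a cd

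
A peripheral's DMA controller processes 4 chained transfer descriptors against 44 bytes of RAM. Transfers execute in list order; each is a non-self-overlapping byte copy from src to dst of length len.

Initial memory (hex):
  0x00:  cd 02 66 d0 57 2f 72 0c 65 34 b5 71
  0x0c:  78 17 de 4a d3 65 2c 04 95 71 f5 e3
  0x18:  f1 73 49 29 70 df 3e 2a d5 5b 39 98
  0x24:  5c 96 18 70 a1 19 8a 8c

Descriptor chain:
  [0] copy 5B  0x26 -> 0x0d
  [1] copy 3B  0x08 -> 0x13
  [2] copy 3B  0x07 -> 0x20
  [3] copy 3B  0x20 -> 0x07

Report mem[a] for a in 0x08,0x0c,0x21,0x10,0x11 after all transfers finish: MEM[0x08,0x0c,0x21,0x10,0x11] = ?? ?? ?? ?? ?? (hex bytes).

[0] 0x26->0x0d len=5 : 18 70 a1 19 8a
[1] 0x08->0x13 len=3 : 65 34 b5
[2] 0x07->0x20 len=3 : 0c 65 34
[3] 0x20->0x07 len=3 : 0c 65 34
query mem[0x08]=0x65, mem[0x0c]=0x78, mem[0x21]=0x65, mem[0x10]=0x19, mem[0x11]=0x8a

MEM[0x08,0x0c,0x21,0x10,0x11] = 65 78 65 19 8a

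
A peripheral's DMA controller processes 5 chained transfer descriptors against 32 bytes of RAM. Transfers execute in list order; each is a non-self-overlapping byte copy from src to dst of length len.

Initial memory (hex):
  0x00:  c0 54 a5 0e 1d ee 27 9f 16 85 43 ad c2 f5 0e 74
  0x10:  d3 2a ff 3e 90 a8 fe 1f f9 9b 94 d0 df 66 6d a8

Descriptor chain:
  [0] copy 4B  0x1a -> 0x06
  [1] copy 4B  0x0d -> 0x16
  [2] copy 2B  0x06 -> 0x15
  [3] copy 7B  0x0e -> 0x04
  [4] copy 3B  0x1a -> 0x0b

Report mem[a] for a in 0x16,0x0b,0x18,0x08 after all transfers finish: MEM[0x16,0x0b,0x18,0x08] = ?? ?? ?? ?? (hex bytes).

#0 dst[0x06+4] := {0x94,0xd0,0xdf,0x66}
#1 dst[0x16+4] := {0xf5,0x0e,0x74,0xd3}
#2 dst[0x15+2] := {0x94,0xd0}
#3 dst[0x04+7] := {0x0e,0x74,0xd3,0x2a,0xff,0x3e,0x90}
#4 dst[0x0b+3] := {0x94,0xd0,0xdf}
query mem[0x16]=0xd0, mem[0x0b]=0x94, mem[0x18]=0x74, mem[0x08]=0xff

MEM[0x16,0x0b,0x18,0x08] = d0 94 74 ff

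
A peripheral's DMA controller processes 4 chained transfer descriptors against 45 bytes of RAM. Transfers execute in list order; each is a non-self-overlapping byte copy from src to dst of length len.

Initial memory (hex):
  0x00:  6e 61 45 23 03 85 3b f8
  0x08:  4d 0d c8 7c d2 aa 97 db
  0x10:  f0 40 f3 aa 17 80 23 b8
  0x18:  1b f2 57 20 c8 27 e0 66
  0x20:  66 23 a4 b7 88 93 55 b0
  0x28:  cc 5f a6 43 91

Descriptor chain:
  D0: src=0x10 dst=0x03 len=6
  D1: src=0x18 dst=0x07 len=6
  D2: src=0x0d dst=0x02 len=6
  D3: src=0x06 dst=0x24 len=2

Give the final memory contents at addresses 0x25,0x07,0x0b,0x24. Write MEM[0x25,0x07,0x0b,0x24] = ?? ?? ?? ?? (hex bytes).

MEM[0x25,0x07,0x0b,0x24] = f3 f3 c8 40

[0] 0x10->0x03 len=6 : f0 40 f3 aa 17 80
[1] 0x18->0x07 len=6 : 1b f2 57 20 c8 27
[2] 0x0d->0x02 len=6 : aa 97 db f0 40 f3
[3] 0x06->0x24 len=2 : 40 f3
query mem[0x25]=0xf3, mem[0x07]=0xf3, mem[0x0b]=0xc8, mem[0x24]=0x40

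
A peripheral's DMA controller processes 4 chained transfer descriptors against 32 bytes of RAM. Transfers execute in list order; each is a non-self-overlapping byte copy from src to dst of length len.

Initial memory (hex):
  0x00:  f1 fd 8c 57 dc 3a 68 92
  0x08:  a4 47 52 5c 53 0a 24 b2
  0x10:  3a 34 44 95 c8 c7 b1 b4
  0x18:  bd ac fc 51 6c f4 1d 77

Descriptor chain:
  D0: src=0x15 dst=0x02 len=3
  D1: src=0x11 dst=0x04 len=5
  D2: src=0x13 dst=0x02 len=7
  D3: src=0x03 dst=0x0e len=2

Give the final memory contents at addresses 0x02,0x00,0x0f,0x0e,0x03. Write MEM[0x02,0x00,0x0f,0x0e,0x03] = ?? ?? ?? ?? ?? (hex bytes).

  after D0: wrote 3B at 0x02 = c7b1b4
  after D1: wrote 5B at 0x04 = 344495c8c7
  after D2: wrote 7B at 0x02 = 95c8c7b1b4bdac
  after D3: wrote 2B at 0x0e = c8c7
query mem[0x02]=0x95, mem[0x00]=0xf1, mem[0x0f]=0xc7, mem[0x0e]=0xc8, mem[0x03]=0xc8

MEM[0x02,0x00,0x0f,0x0e,0x03] = 95 f1 c7 c8 c8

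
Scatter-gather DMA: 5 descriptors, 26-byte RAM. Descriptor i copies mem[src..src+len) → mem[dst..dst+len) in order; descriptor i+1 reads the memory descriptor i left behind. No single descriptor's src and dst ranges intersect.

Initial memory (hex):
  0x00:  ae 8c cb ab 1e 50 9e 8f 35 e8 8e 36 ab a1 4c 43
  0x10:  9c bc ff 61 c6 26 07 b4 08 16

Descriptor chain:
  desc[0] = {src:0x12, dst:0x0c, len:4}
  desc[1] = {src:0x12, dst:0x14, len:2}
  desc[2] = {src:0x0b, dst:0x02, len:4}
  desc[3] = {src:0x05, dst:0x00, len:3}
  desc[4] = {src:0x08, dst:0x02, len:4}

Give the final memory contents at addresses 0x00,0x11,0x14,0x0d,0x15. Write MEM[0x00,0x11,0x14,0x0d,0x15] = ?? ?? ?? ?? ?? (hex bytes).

MEM[0x00,0x11,0x14,0x0d,0x15] = c6 bc ff 61 61

#0 dst[0x0c+4] := {0xff,0x61,0xc6,0x26}
#1 dst[0x14+2] := {0xff,0x61}
#2 dst[0x02+4] := {0x36,0xff,0x61,0xc6}
#3 dst[0x00+3] := {0xc6,0x9e,0x8f}
#4 dst[0x02+4] := {0x35,0xe8,0x8e,0x36}
query mem[0x00]=0xc6, mem[0x11]=0xbc, mem[0x14]=0xff, mem[0x0d]=0x61, mem[0x15]=0x61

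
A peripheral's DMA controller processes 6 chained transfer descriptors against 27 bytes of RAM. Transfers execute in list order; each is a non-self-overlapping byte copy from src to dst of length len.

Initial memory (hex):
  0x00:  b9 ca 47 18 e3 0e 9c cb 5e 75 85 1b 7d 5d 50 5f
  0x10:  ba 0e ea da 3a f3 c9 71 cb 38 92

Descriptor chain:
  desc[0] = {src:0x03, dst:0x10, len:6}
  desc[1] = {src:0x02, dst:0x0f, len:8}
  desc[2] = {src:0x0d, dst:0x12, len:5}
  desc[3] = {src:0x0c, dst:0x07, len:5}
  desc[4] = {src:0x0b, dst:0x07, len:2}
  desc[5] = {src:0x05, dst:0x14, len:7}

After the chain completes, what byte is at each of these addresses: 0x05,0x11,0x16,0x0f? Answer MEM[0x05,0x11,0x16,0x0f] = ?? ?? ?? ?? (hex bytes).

MEM[0x05,0x11,0x16,0x0f] = 0e e3 18 47

[0] 0x03->0x10 len=6 : 18 e3 0e 9c cb 5e
[1] 0x02->0x0f len=8 : 47 18 e3 0e 9c cb 5e 75
[2] 0x0d->0x12 len=5 : 5d 50 47 18 e3
[3] 0x0c->0x07 len=5 : 7d 5d 50 47 18
[4] 0x0b->0x07 len=2 : 18 7d
[5] 0x05->0x14 len=7 : 0e 9c 18 7d 50 47 18
query mem[0x05]=0x0e, mem[0x11]=0xe3, mem[0x16]=0x18, mem[0x0f]=0x47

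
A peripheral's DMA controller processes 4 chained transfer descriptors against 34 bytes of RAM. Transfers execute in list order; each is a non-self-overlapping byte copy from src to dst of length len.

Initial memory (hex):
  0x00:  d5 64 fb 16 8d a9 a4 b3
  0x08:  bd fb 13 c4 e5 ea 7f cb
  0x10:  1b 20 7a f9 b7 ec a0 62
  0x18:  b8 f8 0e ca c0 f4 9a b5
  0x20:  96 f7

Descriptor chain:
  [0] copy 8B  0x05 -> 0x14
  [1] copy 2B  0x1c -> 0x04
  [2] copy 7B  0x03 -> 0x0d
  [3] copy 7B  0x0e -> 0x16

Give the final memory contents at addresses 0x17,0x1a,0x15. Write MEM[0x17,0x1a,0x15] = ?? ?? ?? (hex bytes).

MEM[0x17,0x1a,0x15] = f4 bd a4

D0: mem[0x14..0x1b] <- [a9 a4 b3 bd fb 13 c4 e5]
D1: mem[0x04..0x05] <- [c0 f4]
D2: mem[0x0d..0x13] <- [16 c0 f4 a4 b3 bd fb]
D3: mem[0x16..0x1c] <- [c0 f4 a4 b3 bd fb a9]
query mem[0x17]=0xf4, mem[0x1a]=0xbd, mem[0x15]=0xa4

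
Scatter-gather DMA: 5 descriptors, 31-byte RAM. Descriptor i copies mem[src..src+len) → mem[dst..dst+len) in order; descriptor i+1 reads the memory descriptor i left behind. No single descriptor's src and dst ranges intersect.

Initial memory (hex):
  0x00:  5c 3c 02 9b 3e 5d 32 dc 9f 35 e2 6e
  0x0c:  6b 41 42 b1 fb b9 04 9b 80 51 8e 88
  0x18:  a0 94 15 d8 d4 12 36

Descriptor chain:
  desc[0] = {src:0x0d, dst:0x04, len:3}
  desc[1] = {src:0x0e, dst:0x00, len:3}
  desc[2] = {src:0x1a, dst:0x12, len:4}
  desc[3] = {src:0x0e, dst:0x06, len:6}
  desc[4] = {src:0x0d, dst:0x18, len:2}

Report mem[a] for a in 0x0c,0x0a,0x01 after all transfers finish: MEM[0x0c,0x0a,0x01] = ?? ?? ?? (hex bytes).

D0: mem[0x04..0x06] <- [41 42 b1]
D1: mem[0x00..0x02] <- [42 b1 fb]
D2: mem[0x12..0x15] <- [15 d8 d4 12]
D3: mem[0x06..0x0b] <- [42 b1 fb b9 15 d8]
D4: mem[0x18..0x19] <- [41 42]
query mem[0x0c]=0x6b, mem[0x0a]=0x15, mem[0x01]=0xb1

MEM[0x0c,0x0a,0x01] = 6b 15 b1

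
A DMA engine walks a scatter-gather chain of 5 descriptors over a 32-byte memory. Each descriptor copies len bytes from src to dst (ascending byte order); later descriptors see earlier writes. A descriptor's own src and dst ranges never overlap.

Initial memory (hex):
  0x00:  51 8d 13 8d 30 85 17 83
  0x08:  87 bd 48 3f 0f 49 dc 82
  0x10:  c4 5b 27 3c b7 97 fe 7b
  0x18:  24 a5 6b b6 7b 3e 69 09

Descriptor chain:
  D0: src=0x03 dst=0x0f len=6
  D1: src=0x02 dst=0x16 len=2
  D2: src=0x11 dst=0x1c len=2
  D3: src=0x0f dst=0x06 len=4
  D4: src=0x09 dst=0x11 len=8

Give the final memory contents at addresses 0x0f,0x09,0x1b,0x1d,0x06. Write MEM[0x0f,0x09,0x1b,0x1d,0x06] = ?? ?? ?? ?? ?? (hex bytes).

MEM[0x0f,0x09,0x1b,0x1d,0x06] = 8d 17 b6 17 8d

  after D0: wrote 6B at 0x0f = 8d3085178387
  after D1: wrote 2B at 0x16 = 138d
  after D2: wrote 2B at 0x1c = 8517
  after D3: wrote 4B at 0x06 = 8d308517
  after D4: wrote 8B at 0x11 = 17483f0f49dc8d30
query mem[0x0f]=0x8d, mem[0x09]=0x17, mem[0x1b]=0xb6, mem[0x1d]=0x17, mem[0x06]=0x8d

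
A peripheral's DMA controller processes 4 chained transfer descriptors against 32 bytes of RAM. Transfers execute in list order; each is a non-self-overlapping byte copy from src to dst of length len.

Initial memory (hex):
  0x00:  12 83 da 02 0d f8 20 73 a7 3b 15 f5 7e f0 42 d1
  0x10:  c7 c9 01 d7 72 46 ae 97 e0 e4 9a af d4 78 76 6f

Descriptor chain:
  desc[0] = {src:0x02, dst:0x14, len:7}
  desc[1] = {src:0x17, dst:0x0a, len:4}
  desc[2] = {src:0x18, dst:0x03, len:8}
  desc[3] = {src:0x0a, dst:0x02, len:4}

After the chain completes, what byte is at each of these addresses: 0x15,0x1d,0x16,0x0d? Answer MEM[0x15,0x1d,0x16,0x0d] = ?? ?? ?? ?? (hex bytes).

  after D0: wrote 7B at 0x14 = da020df82073a7
  after D1: wrote 4B at 0x0a = f82073a7
  after D2: wrote 8B at 0x03 = 2073a7afd478766f
  after D3: wrote 4B at 0x02 = 6f2073a7
query mem[0x15]=0x02, mem[0x1d]=0x78, mem[0x16]=0x0d, mem[0x0d]=0xa7

MEM[0x15,0x1d,0x16,0x0d] = 02 78 0d a7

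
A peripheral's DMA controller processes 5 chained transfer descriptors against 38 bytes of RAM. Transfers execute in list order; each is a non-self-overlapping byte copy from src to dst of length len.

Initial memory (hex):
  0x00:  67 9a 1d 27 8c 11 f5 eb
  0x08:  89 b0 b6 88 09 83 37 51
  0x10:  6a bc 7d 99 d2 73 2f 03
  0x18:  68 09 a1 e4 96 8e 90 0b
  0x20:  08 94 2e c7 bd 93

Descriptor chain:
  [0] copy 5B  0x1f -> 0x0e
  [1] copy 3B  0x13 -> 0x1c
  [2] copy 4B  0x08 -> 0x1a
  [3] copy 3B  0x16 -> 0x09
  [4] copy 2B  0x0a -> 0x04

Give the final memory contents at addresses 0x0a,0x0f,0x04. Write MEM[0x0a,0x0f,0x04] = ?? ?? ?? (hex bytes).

MEM[0x0a,0x0f,0x04] = 03 08 03

  after D0: wrote 5B at 0x0e = 0b08942ec7
  after D1: wrote 3B at 0x1c = 99d273
  after D2: wrote 4B at 0x1a = 89b0b688
  after D3: wrote 3B at 0x09 = 2f0368
  after D4: wrote 2B at 0x04 = 0368
query mem[0x0a]=0x03, mem[0x0f]=0x08, mem[0x04]=0x03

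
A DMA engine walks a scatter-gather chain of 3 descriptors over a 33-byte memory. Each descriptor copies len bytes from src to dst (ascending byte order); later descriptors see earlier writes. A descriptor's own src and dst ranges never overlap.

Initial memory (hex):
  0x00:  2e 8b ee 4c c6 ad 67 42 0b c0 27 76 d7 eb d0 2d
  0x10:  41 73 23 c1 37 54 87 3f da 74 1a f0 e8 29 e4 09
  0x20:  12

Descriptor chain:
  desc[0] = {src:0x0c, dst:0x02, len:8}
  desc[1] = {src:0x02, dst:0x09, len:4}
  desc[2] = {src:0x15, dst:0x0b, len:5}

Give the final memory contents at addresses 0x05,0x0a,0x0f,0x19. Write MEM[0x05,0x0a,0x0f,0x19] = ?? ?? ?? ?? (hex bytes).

MEM[0x05,0x0a,0x0f,0x19] = 2d eb 74 74

[0] 0x0c->0x02 len=8 : d7 eb d0 2d 41 73 23 c1
[1] 0x02->0x09 len=4 : d7 eb d0 2d
[2] 0x15->0x0b len=5 : 54 87 3f da 74
query mem[0x05]=0x2d, mem[0x0a]=0xeb, mem[0x0f]=0x74, mem[0x19]=0x74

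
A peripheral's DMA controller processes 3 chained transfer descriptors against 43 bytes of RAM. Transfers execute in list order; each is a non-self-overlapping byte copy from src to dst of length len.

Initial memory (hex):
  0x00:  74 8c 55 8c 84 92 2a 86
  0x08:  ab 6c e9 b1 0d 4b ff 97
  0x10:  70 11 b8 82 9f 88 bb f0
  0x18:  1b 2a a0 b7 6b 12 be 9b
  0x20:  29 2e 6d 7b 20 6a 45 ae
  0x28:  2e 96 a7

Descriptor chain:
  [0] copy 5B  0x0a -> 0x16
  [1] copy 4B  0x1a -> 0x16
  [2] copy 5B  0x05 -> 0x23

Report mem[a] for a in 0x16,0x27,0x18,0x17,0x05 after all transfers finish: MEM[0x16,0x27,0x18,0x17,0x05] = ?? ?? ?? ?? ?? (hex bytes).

MEM[0x16,0x27,0x18,0x17,0x05] = ff 6c 6b b7 92

  after D0: wrote 5B at 0x16 = e9b10d4bff
  after D1: wrote 4B at 0x16 = ffb76b12
  after D2: wrote 5B at 0x23 = 922a86ab6c
query mem[0x16]=0xff, mem[0x27]=0x6c, mem[0x18]=0x6b, mem[0x17]=0xb7, mem[0x05]=0x92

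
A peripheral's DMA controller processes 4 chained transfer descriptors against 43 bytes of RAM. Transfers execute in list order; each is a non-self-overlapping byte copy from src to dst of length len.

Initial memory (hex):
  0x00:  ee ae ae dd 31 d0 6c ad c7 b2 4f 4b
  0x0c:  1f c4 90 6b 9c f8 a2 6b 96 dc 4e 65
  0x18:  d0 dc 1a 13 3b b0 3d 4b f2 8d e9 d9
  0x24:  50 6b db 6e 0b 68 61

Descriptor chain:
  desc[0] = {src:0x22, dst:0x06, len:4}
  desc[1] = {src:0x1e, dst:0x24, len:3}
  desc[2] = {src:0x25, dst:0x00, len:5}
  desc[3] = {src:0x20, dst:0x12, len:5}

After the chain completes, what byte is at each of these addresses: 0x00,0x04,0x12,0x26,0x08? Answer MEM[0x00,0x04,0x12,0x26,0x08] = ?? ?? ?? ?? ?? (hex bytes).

MEM[0x00,0x04,0x12,0x26,0x08] = 4b 68 f2 f2 50

  after D0: wrote 4B at 0x06 = e9d9506b
  after D1: wrote 3B at 0x24 = 3d4bf2
  after D2: wrote 5B at 0x00 = 4bf26e0b68
  after D3: wrote 5B at 0x12 = f28de9d93d
query mem[0x00]=0x4b, mem[0x04]=0x68, mem[0x12]=0xf2, mem[0x26]=0xf2, mem[0x08]=0x50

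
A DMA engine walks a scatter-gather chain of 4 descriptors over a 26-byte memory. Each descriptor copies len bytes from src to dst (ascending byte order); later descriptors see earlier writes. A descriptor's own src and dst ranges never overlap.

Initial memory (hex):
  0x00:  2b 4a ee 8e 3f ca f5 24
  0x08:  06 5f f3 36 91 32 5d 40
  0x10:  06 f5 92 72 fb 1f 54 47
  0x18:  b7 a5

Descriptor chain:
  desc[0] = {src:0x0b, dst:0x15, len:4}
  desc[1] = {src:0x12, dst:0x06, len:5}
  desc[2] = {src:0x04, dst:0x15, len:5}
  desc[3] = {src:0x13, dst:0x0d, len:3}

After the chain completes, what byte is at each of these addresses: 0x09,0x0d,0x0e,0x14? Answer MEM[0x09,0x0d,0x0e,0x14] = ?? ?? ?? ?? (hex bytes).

MEM[0x09,0x0d,0x0e,0x14] = 36 72 fb fb

#0 dst[0x15+4] := {0x36,0x91,0x32,0x5d}
#1 dst[0x06+5] := {0x92,0x72,0xfb,0x36,0x91}
#2 dst[0x15+5] := {0x3f,0xca,0x92,0x72,0xfb}
#3 dst[0x0d+3] := {0x72,0xfb,0x3f}
query mem[0x09]=0x36, mem[0x0d]=0x72, mem[0x0e]=0xfb, mem[0x14]=0xfb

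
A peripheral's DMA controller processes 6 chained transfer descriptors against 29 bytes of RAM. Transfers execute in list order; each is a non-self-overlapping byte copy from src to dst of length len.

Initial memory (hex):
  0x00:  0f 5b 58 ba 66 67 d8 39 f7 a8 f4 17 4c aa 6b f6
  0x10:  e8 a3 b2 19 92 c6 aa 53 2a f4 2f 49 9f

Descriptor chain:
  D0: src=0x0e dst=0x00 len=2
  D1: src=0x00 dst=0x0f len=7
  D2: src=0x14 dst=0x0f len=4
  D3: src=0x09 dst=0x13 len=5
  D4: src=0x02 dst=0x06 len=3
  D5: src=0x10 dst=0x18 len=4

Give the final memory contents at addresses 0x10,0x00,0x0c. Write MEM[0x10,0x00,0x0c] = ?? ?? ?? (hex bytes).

#0 dst[0x00+2] := {0x6b,0xf6}
#1 dst[0x0f+7] := {0x6b,0xf6,0x58,0xba,0x66,0x67,0xd8}
#2 dst[0x0f+4] := {0x67,0xd8,0xaa,0x53}
#3 dst[0x13+5] := {0xa8,0xf4,0x17,0x4c,0xaa}
#4 dst[0x06+3] := {0x58,0xba,0x66}
#5 dst[0x18+4] := {0xd8,0xaa,0x53,0xa8}
query mem[0x10]=0xd8, mem[0x00]=0x6b, mem[0x0c]=0x4c

MEM[0x10,0x00,0x0c] = d8 6b 4c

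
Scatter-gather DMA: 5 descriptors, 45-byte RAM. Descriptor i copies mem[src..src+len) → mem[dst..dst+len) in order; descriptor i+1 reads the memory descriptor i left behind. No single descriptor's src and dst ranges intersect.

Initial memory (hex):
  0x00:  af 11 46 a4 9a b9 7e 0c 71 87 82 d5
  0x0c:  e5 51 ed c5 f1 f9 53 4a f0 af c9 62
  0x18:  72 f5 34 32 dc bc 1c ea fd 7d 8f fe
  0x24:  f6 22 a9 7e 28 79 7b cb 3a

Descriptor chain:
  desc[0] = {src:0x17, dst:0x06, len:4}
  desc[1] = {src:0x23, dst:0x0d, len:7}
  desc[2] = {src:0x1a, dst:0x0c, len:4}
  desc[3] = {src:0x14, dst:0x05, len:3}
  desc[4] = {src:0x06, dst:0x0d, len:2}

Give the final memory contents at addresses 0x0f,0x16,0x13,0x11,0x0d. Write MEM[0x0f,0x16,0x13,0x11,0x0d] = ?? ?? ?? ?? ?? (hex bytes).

MEM[0x0f,0x16,0x13,0x11,0x0d] = bc c9 79 7e af

  after D0: wrote 4B at 0x06 = 6272f534
  after D1: wrote 7B at 0x0d = fef622a97e2879
  after D2: wrote 4B at 0x0c = 3432dcbc
  after D3: wrote 3B at 0x05 = f0afc9
  after D4: wrote 2B at 0x0d = afc9
query mem[0x0f]=0xbc, mem[0x16]=0xc9, mem[0x13]=0x79, mem[0x11]=0x7e, mem[0x0d]=0xaf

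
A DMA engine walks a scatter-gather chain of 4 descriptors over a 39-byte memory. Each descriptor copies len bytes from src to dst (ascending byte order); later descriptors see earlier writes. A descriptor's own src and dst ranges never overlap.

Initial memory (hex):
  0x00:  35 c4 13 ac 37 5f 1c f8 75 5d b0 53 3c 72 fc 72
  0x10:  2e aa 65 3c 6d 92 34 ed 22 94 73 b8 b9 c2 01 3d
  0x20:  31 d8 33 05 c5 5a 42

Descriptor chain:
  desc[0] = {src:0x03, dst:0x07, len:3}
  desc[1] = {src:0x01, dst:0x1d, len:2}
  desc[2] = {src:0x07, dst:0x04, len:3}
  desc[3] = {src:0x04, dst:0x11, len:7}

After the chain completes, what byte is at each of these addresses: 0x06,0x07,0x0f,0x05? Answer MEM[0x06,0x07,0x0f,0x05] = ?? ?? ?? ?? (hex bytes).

MEM[0x06,0x07,0x0f,0x05] = 5f ac 72 37

D0: mem[0x07..0x09] <- [ac 37 5f]
D1: mem[0x1d..0x1e] <- [c4 13]
D2: mem[0x04..0x06] <- [ac 37 5f]
D3: mem[0x11..0x17] <- [ac 37 5f ac 37 5f b0]
query mem[0x06]=0x5f, mem[0x07]=0xac, mem[0x0f]=0x72, mem[0x05]=0x37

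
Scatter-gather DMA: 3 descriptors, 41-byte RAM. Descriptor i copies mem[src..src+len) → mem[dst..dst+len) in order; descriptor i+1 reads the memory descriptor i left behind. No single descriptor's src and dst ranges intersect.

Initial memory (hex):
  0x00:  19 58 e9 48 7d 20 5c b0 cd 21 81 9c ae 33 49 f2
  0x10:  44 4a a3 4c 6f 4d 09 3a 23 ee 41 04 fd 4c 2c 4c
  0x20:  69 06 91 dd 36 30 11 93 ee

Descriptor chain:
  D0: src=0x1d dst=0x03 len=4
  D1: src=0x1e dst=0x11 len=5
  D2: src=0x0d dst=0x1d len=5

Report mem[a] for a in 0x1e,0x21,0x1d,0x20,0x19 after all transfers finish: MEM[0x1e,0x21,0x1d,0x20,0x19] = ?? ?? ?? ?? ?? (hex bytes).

MEM[0x1e,0x21,0x1d,0x20,0x19] = 49 2c 33 44 ee

#0 dst[0x03+4] := {0x4c,0x2c,0x4c,0x69}
#1 dst[0x11+5] := {0x2c,0x4c,0x69,0x06,0x91}
#2 dst[0x1d+5] := {0x33,0x49,0xf2,0x44,0x2c}
query mem[0x1e]=0x49, mem[0x21]=0x2c, mem[0x1d]=0x33, mem[0x20]=0x44, mem[0x19]=0xee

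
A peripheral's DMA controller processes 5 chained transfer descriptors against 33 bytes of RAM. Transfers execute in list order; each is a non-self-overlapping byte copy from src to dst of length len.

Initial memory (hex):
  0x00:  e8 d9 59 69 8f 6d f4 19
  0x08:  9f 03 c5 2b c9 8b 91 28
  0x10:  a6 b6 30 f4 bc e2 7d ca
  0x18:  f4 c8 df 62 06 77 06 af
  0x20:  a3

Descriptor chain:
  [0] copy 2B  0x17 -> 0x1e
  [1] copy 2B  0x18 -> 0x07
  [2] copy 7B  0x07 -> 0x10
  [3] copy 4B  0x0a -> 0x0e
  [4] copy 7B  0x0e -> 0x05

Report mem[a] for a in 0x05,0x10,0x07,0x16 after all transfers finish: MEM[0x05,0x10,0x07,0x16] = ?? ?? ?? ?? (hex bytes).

MEM[0x05,0x10,0x07,0x16] = c5 c9 c9 8b

#0 dst[0x1e+2] := {0xca,0xf4}
#1 dst[0x07+2] := {0xf4,0xc8}
#2 dst[0x10+7] := {0xf4,0xc8,0x03,0xc5,0x2b,0xc9,0x8b}
#3 dst[0x0e+4] := {0xc5,0x2b,0xc9,0x8b}
#4 dst[0x05+7] := {0xc5,0x2b,0xc9,0x8b,0x03,0xc5,0x2b}
query mem[0x05]=0xc5, mem[0x10]=0xc9, mem[0x07]=0xc9, mem[0x16]=0x8b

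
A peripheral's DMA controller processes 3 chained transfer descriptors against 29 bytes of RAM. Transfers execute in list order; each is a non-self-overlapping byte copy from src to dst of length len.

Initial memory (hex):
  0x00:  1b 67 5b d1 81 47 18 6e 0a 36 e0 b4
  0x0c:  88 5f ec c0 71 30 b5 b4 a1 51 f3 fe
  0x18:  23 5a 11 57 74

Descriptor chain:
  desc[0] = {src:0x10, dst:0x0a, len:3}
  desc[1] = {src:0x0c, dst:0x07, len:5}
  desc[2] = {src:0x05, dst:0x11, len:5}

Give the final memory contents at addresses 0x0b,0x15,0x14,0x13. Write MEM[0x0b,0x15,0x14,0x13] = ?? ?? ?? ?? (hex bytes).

MEM[0x0b,0x15,0x14,0x13] = 71 ec 5f b5

#0 dst[0x0a+3] := {0x71,0x30,0xb5}
#1 dst[0x07+5] := {0xb5,0x5f,0xec,0xc0,0x71}
#2 dst[0x11+5] := {0x47,0x18,0xb5,0x5f,0xec}
query mem[0x0b]=0x71, mem[0x15]=0xec, mem[0x14]=0x5f, mem[0x13]=0xb5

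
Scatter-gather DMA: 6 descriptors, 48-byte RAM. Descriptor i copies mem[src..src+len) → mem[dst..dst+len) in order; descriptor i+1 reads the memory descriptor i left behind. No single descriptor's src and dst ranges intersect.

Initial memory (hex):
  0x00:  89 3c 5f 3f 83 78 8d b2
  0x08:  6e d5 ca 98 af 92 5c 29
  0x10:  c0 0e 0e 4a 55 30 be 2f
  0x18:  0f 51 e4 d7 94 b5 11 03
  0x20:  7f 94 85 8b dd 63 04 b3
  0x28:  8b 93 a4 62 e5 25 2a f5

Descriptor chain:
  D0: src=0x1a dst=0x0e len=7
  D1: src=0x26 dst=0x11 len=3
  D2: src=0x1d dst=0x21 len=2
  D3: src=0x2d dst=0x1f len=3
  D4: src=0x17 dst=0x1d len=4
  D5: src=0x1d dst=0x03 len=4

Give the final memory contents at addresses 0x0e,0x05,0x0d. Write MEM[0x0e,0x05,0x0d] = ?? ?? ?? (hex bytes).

#0 dst[0x0e+7] := {0xe4,0xd7,0x94,0xb5,0x11,0x03,0x7f}
#1 dst[0x11+3] := {0x04,0xb3,0x8b}
#2 dst[0x21+2] := {0xb5,0x11}
#3 dst[0x1f+3] := {0x25,0x2a,0xf5}
#4 dst[0x1d+4] := {0x2f,0x0f,0x51,0xe4}
#5 dst[0x03+4] := {0x2f,0x0f,0x51,0xe4}
query mem[0x0e]=0xe4, mem[0x05]=0x51, mem[0x0d]=0x92

MEM[0x0e,0x05,0x0d] = e4 51 92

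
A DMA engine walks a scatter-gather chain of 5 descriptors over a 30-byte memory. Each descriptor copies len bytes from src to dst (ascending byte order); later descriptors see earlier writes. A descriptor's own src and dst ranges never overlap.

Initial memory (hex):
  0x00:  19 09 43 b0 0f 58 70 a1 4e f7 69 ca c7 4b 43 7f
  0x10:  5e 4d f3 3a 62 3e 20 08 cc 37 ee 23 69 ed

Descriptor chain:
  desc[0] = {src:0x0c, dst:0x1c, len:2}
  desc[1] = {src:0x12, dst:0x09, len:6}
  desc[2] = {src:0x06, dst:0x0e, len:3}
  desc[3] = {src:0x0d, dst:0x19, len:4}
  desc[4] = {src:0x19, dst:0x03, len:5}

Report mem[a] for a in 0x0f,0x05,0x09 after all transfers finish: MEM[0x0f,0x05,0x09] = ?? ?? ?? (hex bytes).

D0: mem[0x1c..0x1d] <- [c7 4b]
D1: mem[0x09..0x0e] <- [f3 3a 62 3e 20 08]
D2: mem[0x0e..0x10] <- [70 a1 4e]
D3: mem[0x19..0x1c] <- [20 70 a1 4e]
D4: mem[0x03..0x07] <- [20 70 a1 4e 4b]
query mem[0x0f]=0xa1, mem[0x05]=0xa1, mem[0x09]=0xf3

MEM[0x0f,0x05,0x09] = a1 a1 f3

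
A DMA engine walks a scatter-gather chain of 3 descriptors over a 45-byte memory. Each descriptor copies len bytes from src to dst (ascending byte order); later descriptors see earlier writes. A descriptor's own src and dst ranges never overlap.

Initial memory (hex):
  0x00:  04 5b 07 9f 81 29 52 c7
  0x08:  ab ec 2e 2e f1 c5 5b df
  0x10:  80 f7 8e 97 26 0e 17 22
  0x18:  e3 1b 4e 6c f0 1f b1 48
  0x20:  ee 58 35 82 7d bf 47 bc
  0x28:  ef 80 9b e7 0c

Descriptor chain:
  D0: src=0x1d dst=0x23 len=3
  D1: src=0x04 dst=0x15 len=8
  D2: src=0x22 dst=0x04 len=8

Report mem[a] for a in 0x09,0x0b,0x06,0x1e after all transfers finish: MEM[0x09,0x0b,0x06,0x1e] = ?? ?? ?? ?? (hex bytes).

MEM[0x09,0x0b,0x06,0x1e] = bc 80 b1 b1

[0] 0x1d->0x23 len=3 : 1f b1 48
[1] 0x04->0x15 len=8 : 81 29 52 c7 ab ec 2e 2e
[2] 0x22->0x04 len=8 : 35 1f b1 48 47 bc ef 80
query mem[0x09]=0xbc, mem[0x0b]=0x80, mem[0x06]=0xb1, mem[0x1e]=0xb1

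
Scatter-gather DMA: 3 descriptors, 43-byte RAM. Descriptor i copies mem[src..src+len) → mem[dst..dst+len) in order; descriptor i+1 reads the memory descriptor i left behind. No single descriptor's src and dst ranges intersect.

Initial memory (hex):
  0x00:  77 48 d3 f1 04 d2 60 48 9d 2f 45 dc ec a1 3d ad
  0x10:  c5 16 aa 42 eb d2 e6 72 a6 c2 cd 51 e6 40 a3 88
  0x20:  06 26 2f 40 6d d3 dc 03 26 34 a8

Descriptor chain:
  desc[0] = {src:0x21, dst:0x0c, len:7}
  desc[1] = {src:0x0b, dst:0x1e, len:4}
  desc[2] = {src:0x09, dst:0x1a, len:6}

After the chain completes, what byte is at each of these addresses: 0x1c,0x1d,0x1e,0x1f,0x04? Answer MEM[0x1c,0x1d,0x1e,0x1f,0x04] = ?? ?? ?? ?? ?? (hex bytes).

#0 dst[0x0c+7] := {0x26,0x2f,0x40,0x6d,0xd3,0xdc,0x03}
#1 dst[0x1e+4] := {0xdc,0x26,0x2f,0x40}
#2 dst[0x1a+6] := {0x2f,0x45,0xdc,0x26,0x2f,0x40}
query mem[0x1c]=0xdc, mem[0x1d]=0x26, mem[0x1e]=0x2f, mem[0x1f]=0x40, mem[0x04]=0x04

MEM[0x1c,0x1d,0x1e,0x1f,0x04] = dc 26 2f 40 04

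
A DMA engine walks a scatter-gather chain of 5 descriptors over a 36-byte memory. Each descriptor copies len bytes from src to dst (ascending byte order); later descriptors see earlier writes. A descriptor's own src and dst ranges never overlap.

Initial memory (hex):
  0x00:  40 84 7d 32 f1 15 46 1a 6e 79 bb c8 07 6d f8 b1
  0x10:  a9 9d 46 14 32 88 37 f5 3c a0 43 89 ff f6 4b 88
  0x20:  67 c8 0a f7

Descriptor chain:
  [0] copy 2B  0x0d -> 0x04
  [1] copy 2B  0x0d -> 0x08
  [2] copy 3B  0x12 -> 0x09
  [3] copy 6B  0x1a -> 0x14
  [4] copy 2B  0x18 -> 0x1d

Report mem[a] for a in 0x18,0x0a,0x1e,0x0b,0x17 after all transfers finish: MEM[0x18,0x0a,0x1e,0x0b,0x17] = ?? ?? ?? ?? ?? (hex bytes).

MEM[0x18,0x0a,0x1e,0x0b,0x17] = 4b 14 88 32 f6

#0 dst[0x04+2] := {0x6d,0xf8}
#1 dst[0x08+2] := {0x6d,0xf8}
#2 dst[0x09+3] := {0x46,0x14,0x32}
#3 dst[0x14+6] := {0x43,0x89,0xff,0xf6,0x4b,0x88}
#4 dst[0x1d+2] := {0x4b,0x88}
query mem[0x18]=0x4b, mem[0x0a]=0x14, mem[0x1e]=0x88, mem[0x0b]=0x32, mem[0x17]=0xf6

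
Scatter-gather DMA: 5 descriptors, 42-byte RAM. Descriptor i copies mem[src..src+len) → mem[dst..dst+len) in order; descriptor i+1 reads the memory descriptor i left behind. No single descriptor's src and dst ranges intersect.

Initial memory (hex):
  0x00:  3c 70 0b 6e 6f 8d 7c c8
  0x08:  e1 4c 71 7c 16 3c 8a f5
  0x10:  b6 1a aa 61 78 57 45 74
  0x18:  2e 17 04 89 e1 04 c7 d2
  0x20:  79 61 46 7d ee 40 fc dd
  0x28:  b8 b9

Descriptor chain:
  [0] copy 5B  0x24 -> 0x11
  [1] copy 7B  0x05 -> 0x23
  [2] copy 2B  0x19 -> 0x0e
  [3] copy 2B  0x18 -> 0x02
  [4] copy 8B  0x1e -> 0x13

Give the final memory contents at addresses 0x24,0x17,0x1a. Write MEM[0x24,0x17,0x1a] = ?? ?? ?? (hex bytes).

MEM[0x24,0x17,0x1a] = 7c 46 c8

  after D0: wrote 5B at 0x11 = ee40fcddb8
  after D1: wrote 7B at 0x23 = 8d7cc8e14c717c
  after D2: wrote 2B at 0x0e = 1704
  after D3: wrote 2B at 0x02 = 2e17
  after D4: wrote 8B at 0x13 = c7d27961468d7cc8
query mem[0x24]=0x7c, mem[0x17]=0x46, mem[0x1a]=0xc8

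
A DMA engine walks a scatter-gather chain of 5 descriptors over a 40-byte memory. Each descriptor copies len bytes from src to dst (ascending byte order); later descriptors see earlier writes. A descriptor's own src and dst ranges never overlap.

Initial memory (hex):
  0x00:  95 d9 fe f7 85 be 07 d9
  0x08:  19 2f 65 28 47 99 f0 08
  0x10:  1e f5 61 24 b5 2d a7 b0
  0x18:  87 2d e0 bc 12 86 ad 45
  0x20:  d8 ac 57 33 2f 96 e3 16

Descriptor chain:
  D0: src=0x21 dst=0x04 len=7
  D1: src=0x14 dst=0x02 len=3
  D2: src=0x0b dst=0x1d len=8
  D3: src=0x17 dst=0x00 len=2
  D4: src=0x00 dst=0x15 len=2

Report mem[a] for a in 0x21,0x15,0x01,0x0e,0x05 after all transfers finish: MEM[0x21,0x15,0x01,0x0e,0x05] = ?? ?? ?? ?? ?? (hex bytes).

MEM[0x21,0x15,0x01,0x0e,0x05] = 08 b0 87 f0 57

#0 dst[0x04+7] := {0xac,0x57,0x33,0x2f,0x96,0xe3,0x16}
#1 dst[0x02+3] := {0xb5,0x2d,0xa7}
#2 dst[0x1d+8] := {0x28,0x47,0x99,0xf0,0x08,0x1e,0xf5,0x61}
#3 dst[0x00+2] := {0xb0,0x87}
#4 dst[0x15+2] := {0xb0,0x87}
query mem[0x21]=0x08, mem[0x15]=0xb0, mem[0x01]=0x87, mem[0x0e]=0xf0, mem[0x05]=0x57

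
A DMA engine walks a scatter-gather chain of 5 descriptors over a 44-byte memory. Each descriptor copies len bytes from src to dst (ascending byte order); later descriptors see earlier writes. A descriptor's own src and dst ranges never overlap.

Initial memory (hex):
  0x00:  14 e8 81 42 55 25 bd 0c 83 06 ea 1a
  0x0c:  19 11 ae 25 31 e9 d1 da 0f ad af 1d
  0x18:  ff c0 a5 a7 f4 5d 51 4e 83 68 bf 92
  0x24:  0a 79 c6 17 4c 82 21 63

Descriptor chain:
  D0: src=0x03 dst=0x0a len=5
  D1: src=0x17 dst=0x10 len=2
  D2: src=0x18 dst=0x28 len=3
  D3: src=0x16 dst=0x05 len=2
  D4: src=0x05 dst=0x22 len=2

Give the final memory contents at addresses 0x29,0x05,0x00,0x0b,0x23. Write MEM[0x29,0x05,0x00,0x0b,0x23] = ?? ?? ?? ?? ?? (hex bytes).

D0: mem[0x0a..0x0e] <- [42 55 25 bd 0c]
D1: mem[0x10..0x11] <- [1d ff]
D2: mem[0x28..0x2a] <- [ff c0 a5]
D3: mem[0x05..0x06] <- [af 1d]
D4: mem[0x22..0x23] <- [af 1d]
query mem[0x29]=0xc0, mem[0x05]=0xaf, mem[0x00]=0x14, mem[0x0b]=0x55, mem[0x23]=0x1d

MEM[0x29,0x05,0x00,0x0b,0x23] = c0 af 14 55 1d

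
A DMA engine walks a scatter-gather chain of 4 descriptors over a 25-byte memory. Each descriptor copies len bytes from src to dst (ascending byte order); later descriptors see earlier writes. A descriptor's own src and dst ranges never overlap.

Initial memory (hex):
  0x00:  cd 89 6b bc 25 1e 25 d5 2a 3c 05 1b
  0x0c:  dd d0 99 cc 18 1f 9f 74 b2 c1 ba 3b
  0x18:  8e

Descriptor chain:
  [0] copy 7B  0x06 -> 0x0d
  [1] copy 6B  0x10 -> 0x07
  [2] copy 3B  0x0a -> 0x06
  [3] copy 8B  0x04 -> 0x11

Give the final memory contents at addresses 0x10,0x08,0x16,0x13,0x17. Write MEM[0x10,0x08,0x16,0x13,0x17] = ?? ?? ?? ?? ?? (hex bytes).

MEM[0x10,0x08,0x16,0x13,0x17] = 3c c1 1b dd dd

#0 dst[0x0d+7] := {0x25,0xd5,0x2a,0x3c,0x05,0x1b,0xdd}
#1 dst[0x07+6] := {0x3c,0x05,0x1b,0xdd,0xb2,0xc1}
#2 dst[0x06+3] := {0xdd,0xb2,0xc1}
#3 dst[0x11+8] := {0x25,0x1e,0xdd,0xb2,0xc1,0x1b,0xdd,0xb2}
query mem[0x10]=0x3c, mem[0x08]=0xc1, mem[0x16]=0x1b, mem[0x13]=0xdd, mem[0x17]=0xdd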